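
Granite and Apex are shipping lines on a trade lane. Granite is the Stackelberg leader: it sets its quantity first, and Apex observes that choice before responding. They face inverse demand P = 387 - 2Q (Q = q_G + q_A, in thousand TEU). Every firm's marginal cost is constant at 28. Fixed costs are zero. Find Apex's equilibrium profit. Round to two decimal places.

4027.53

Solve by backward induction. Given q_G, the follower Apex maximises π_A = (387 - 2q_G - 2q_A)q_A - 28q_A.
∂π_A/∂q_A = 359 - 2q_G - 4q_A = 0 gives the reaction function q_A = (359 - 2q_G)/4.
Granite substitutes q_A(q_G) into its own profit: π_G = q_G(387 - 2q_G - (359 - 2q_G)/2) - 28q_G = (415/2 - q_G)q_G - 28q_G.
Leader FOC: 359/2 - 2q_G = 0, so q_G = 359/4.
Then q_A = (359 - 2·(359/4))/4 = 359/8.
Price P = 387 - 2·(1077/8) = 471/4.
Apex's profit: (471/4 - 28)·(359/8) = 4027.5313.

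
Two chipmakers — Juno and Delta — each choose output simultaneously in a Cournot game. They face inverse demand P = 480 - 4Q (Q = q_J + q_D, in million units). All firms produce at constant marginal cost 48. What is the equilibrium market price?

192

Each firm earns π_i = (480 - 4Q)q_i - 48q_i.
First-order condition (treating rivals' output as given): 432 - 8q_i - 4q_j = 0.
By symmetry each firm produces the same amount; substituting q_j = q_i yields q_i = 432/12 = 36.
Total output Q = 72, so price P = 480 - 4·72 = 192.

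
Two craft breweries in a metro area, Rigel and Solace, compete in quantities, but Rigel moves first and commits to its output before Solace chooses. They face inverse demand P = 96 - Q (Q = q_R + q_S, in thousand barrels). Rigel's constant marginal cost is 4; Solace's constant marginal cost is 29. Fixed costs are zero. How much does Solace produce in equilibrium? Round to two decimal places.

4.25

Solve by backward induction. Given q_R, the follower Solace maximises π_S = (96 - q_R - q_S)q_S - 29q_S.
Setting the follower's marginal profit to zero, 67 - q_R - 2q_S = 0, i.e. q_S = (67 - q_R)/2.
Rigel substitutes q_S(q_R) into its own profit: π_R = q_R(96 - q_R - (67 - q_R)/2) - 4q_R = (125/2 - (1/2)q_R)q_R - 4q_R.
The leader's first-order condition 117/2 - q_R = 0 yields q_R = 117/2.
Then q_S = (67 - 117/2)/2 = 17/4.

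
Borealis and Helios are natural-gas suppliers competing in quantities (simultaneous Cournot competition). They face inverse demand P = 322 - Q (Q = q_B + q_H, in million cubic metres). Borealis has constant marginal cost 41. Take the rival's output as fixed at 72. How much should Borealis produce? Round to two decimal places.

With the rival's output fixed at 72, Borealis's profit is π_B = (322 - 72 - q_B)q_B - (41q_B) = (250 - q_B)q_B - (41q_B).
∂π_B/∂q_B = 209 - 2q_B = 0, so q_B = 209/2.

104.50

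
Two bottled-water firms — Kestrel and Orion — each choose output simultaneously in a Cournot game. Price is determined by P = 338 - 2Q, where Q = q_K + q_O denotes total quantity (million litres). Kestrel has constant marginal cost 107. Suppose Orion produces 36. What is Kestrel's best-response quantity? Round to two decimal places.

39.75

With the rival's output fixed at 36, Kestrel's profit is π_K = (338 - 2·36 - 2q_K)q_K - (107q_K) = (266 - 2q_K)q_K - (107q_K).
∂π_K/∂q_K = 159 - 4q_K = 0, so q_K = 159/4.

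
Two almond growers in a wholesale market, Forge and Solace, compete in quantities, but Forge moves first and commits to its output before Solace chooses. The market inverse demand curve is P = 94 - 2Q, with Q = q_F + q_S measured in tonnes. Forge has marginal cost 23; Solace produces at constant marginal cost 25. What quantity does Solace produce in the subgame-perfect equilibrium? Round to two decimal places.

8.13

Solve by backward induction. Given q_F, the follower Solace maximises π_S = (94 - 2q_F - 2q_S)q_S - 25q_S.
∂π_S/∂q_S = 69 - 2q_F - 4q_S = 0 gives the reaction function q_S = (69 - 2q_F)/4.
The leader anticipates this reaction. Substituting into P = 94 - 2Q gives P = 119/2 - q_F, so π_F = (119/2 - q_F)q_F - 23q_F.
Leader FOC: 73/2 - 2q_F = 0, so q_F = 73/4.
Then q_S = (69 - 2·(73/4))/4 = 65/8.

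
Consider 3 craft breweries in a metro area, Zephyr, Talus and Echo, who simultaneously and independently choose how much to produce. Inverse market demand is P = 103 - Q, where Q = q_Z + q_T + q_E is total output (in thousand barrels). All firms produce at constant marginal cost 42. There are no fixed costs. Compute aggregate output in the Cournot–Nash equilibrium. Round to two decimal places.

A representative firm's profit is π_i = q_i(103 - Q) - 42q_i.
Setting ∂π_i/∂q_i = 0 with rivals' quantities fixed: 61 - 2q_i - Σ_{j≠i} q_j = 0.
With identical firms every q_j equals q_i, so Σ_{j≠i} q_j = 2q_i and 61 = 4q_i, giving q_i = 61/4.
Total output Q = 61/4 + 61/4 + 61/4 = 183/4.

45.75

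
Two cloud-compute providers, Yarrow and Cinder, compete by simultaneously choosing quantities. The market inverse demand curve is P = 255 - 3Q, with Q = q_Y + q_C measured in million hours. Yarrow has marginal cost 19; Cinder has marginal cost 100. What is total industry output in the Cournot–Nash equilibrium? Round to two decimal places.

Yarrow's profit: π_Y = (255 - 3Q)q_Y - (19q_Y). Setting ∂π_Y/∂q_Y = 0: 236 - 6q_Y - 3(q_C) = 0.
Cinder's profit: π_C = (255 - 3Q)q_C - (100q_C). Setting ∂π_C/∂q_C = 0: 155 - 6q_C - 3(q_Y) = 0.
Rearranging gives the reaction functions q_Y = (236 - 3q_C)/6 and q_C = (155 - 3q_Y)/6.
Substituting one into the other gives q_Y = 317/9 and q_C = 74/9.
Total output Q = 317/9 + 74/9 = 391/9.

43.44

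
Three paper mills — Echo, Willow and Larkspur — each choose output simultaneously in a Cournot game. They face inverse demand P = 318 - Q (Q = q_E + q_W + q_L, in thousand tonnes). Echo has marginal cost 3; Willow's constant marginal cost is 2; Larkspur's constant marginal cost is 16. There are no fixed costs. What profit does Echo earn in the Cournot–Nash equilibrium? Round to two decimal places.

6683.06

Echo's profit: π_E = (318 - Q)q_E - (3q_E). Setting ∂π_E/∂q_E = 0: 315 - 2q_E - (q_W + q_L) = 0.
Willow's first-order condition: 316 - 2q_W - (q_E + q_L) = 0.
Larkspur's profit: π_L = (318 - Q)q_L - (16q_L). Setting ∂π_L/∂q_L = 0: 302 - 2q_L - (q_E + q_W) = 0.
Adding the 3 first-order conditions: 933 − 4Q = 0, so Q = 933/4.
Back-substituting: q_E = (315 − 933/4) = 327/4, q_W = (316 − 933/4) = 331/4, q_L = (302 − 933/4) = 275/4.
Price P = 318 - 933/4 = 339/4.
Echo's profit: (339/4 - 3)·(327/4) = 6683.0625.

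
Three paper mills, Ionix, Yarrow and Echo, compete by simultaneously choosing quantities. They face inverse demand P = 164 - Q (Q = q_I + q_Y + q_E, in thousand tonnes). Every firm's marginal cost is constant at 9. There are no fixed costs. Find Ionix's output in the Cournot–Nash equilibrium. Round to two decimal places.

A representative firm's profit is π_i = q_i(164 - Q) - 9q_i.
Setting ∂π_i/∂q_i = 0 with rivals' quantities fixed: 155 - 2q_i - Σ_{j≠i} q_j = 0.
With identical firms every q_j equals q_i, so Σ_{j≠i} q_j = 2q_i and 155 = 4q_i, giving q_i = 155/4.

38.75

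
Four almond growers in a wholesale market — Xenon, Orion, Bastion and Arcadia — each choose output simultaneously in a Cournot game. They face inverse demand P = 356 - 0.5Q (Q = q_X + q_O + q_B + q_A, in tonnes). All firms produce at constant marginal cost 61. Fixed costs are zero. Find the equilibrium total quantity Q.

A representative firm's profit is π_i = q_i(356 - 0.5Q) - 61q_i.
First-order condition (treating rivals' output as given): 295 - q_i - (1/2)·Σ_{j≠i} q_j = 0.
By symmetry each firm produces the same amount; substituting Σ_{j≠i} q_j = 3q_i yields q_i = 295/(5/2) = 118.
Total output Q = 118 + 118 + 118 + 118 = 472.

472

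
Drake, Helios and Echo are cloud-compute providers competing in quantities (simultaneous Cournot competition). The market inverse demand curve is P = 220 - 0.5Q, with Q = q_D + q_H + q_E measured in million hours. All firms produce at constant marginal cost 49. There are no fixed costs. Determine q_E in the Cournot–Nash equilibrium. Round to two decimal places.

A representative firm's profit is π_i = q_i(220 - 0.5Q) - 49q_i.
First-order condition (treating rivals' output as given): 171 - q_i - (1/2)·Σ_{j≠i} q_j = 0.
With identical firms every q_j equals q_i, so Σ_{j≠i} q_j = 2q_i and 171 = 2q_i, giving q_i = 171/2.

85.50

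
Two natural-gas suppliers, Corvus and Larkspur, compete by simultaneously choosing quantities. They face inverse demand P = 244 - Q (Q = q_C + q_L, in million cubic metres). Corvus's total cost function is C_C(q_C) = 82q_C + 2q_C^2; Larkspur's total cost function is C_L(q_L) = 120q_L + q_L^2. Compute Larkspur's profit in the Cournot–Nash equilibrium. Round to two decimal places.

Corvus's profit: π_C = (244 - Q)q_C - (82q_C + 2q_C²). Setting ∂π_C/∂q_C = 0: 162 - 6q_C - (q_L) = 0.
Larkspur's first-order condition: 124 - 4q_L - (q_C) = 0.
So q_C = (162 - q_L)/6 and q_L = (124 - q_C)/4.
Solving the pair: q_C = 524/23, q_L = 582/23.
Price P = 244 - 1106/23 = 195.9130.
Larkspur's profit: 195.9130·(582/23) - 120·(582/23) - (582/23)² = 1280.6200.

1280.62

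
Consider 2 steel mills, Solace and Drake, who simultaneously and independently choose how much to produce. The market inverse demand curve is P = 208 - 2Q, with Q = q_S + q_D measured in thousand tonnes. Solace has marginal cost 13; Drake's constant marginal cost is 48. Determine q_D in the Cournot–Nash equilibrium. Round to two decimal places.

Solace's profit: π_S = (208 - 2Q)q_S - (13q_S). Setting ∂π_S/∂q_S = 0: 195 - 4q_S - 2(q_D) = 0.
Drake's profit: π_D = (208 - 2Q)q_D - (48q_D). Setting ∂π_D/∂q_D = 0: 160 - 4q_D - 2(q_S) = 0.
Rearranging gives the reaction functions q_S = (195 - 2q_D)/4 and q_D = (160 - 2q_S)/4.
Solving the pair: q_S = 115/3, q_D = 125/6.

20.83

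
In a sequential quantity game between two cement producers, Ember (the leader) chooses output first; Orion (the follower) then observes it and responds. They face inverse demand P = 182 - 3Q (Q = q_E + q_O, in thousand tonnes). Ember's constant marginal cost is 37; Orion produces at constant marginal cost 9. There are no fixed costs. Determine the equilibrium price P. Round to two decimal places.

The follower Orion best-responds to any q_E: π_O = (182 - 3Q)q_O - 9q_O.
∂π_O/∂q_O = 173 - 3q_E - 6q_O = 0 gives the reaction function q_O = (173 - 3q_E)/6.
Ember substitutes q_O(q_E) into its own profit: π_E = q_E(182 - 3q_E - (173 - 3q_E)/2) - 37q_E = (191/2 - (3/2)q_E)q_E - 37q_E.
Leader FOC: 117/2 - 3q_E = 0, so q_E = 39/2.
Then q_O = (173 - 3·(39/2))/6 = 229/12.
Total output Q = 463/12, so price P = 182 - 3·(463/12) = 265/4.

66.25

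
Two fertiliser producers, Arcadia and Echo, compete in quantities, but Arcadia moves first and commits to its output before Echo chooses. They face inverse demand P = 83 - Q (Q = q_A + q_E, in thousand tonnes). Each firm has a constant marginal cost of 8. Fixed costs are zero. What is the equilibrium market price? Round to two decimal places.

The follower Echo best-responds to any q_A: π_E = (83 - Q)q_E - 8q_E.
∂π_E/∂q_E = 75 - q_A - 2q_E = 0 gives the reaction function q_E = (75 - q_A)/2.
Arcadia substitutes q_E(q_A) into its own profit: π_A = q_A(83 - q_A - (75 - q_A)/2) - 8q_A = (91/2 - (1/2)q_A)q_A - 8q_A.
The leader's first-order condition 75/2 - q_A = 0 yields q_A = 75/2.
Then q_E = (75 - 75/2)/2 = 75/4.
Total output Q = 225/4, so price P = 83 - 225/4 = 107/4.

26.75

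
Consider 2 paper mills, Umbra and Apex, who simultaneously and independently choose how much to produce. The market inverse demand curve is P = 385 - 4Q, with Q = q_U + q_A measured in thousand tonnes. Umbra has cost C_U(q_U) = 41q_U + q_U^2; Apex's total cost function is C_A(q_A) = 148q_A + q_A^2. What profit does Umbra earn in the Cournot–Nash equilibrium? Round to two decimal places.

Umbra's profit: π_U = (385 - 4Q)q_U - (41q_U + q_U²). Setting ∂π_U/∂q_U = 0: 344 - 10q_U - 4(q_A) = 0.
Apex's first-order condition: 237 - 10q_A - 4(q_U) = 0.
Rearranging gives the reaction functions q_U = (344 - 4q_A)/10 and q_A = (237 - 4q_U)/10.
Solving the pair: q_U = 89/3, q_A = 71/6.
Price P = 385 - 4·(83/2) = 219.
Umbra's profit: 219·(89/3) - 41·(89/3) - (89/3)² = 4400.5556.

4400.56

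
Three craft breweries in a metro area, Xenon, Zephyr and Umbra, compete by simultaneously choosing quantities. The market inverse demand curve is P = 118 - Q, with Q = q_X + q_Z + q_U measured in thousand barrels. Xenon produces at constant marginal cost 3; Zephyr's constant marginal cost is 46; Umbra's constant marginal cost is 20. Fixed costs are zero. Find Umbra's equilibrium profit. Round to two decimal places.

715.56

Xenon's profit: π_X = (118 - Q)q_X - (3q_X). Setting ∂π_X/∂q_X = 0: 115 - 2q_X - (q_Z + q_U) = 0.
Zephyr's profit: π_Z = (118 - Q)q_Z - (46q_Z). Setting ∂π_Z/∂q_Z = 0: 72 - 2q_Z - (q_X + q_U) = 0.
Umbra's profit: π_U = (118 - Q)q_U - (20q_U). Setting ∂π_U/∂q_U = 0: 98 - 2q_U - (q_X + q_Z) = 0.
Summing all 3 equations gives 285 − 4Q = 0, hence Q = 285/4.
Back-substituting: q_X = (115 − 285/4) = 175/4, q_Z = (72 − 285/4) = 3/4, q_U = (98 − 285/4) = 107/4.
Price P = 118 - 285/4 = 187/4.
Umbra's profit: (187/4 - 20)·(107/4) = 715.5625.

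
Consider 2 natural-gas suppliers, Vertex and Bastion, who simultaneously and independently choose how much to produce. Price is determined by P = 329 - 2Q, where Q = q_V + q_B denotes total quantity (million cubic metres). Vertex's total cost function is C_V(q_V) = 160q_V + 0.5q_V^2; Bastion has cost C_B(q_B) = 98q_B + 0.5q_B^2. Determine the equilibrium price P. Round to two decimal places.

Vertex's profit: π_V = (329 - 2Q)q_V - (160q_V + (1/2)q_V²). Setting ∂π_V/∂q_V = 0: 169 - 5q_V - 2(q_B) = 0.
Bastion's first-order condition: 231 - 5q_B - 2(q_V) = 0.
Rearranging gives the reaction functions q_V = (169 - 2q_B)/5 and q_B = (231 - 2q_V)/5.
Solving the pair: q_V = 383/21, q_B = 817/21.
Total output Q = 400/7, so price P = 329 - 2·(400/7) = 1503/7.

214.71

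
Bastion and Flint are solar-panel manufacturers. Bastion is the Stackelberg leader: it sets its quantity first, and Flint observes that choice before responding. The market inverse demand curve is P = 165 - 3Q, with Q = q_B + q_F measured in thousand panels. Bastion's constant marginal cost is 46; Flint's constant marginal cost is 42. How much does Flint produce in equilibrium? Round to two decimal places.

Solve by backward induction. Given q_B, the follower Flint maximises π_F = (165 - 3q_B - 3q_F)q_F - 42q_F.
Setting the follower's marginal profit to zero, 123 - 3q_B - 6q_F = 0, i.e. q_F = (123 - 3q_B)/6.
Bastion substitutes q_F(q_B) into its own profit: π_B = q_B(165 - 3q_B - (123 - 3q_B)/2) - 46q_B = (207/2 - (3/2)q_B)q_B - 46q_B.
Maximising: ∂π_B/∂q_B = 115/2 - 3q_B = 0, giving q_B = 115/6.
Then q_F = (123 - 3·(115/6))/6 = 131/12.

10.92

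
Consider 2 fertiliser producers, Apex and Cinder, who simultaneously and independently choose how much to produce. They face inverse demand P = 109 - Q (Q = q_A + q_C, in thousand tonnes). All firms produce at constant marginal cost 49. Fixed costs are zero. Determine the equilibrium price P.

69

A representative firm's profit is π_i = q_i(109 - Q) - 49q_i.
First-order condition (treating rivals' output as given): 60 - 2q_i - q_j = 0.
By symmetry each firm produces the same amount; substituting q_j = q_i yields q_i = 60/3 = 20.
Total output Q = 40, so price P = 109 - 40 = 69.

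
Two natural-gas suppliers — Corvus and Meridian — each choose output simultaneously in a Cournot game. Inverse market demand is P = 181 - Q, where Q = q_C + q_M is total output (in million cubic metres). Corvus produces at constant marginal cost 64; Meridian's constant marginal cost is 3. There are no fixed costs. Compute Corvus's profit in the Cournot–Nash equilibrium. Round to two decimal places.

348.44

Corvus's profit: π_C = (181 - Q)q_C - (64q_C). Setting ∂π_C/∂q_C = 0: 117 - 2q_C - (q_M) = 0.
Meridian's profit: π_M = (181 - Q)q_M - (3q_M). Setting ∂π_M/∂q_M = 0: 178 - 2q_M - (q_C) = 0.
Rearranging gives the reaction functions q_C = (117 - q_M)/2 and q_M = (178 - q_C)/2.
Substituting one into the other gives q_C = 56/3 and q_M = 239/3.
Price P = 181 - 295/3 = 248/3.
Corvus's profit: (248/3 - 64)·(56/3) = 348.4444.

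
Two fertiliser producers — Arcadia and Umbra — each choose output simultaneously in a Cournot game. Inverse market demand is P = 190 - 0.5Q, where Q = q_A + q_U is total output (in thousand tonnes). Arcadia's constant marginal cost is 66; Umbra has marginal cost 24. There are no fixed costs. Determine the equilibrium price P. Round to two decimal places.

Arcadia's profit: π_A = (190 - 0.5Q)q_A - (66q_A). Setting ∂π_A/∂q_A = 0: 124 - q_A - (1/2)(q_U) = 0.
Umbra's first-order condition: 166 - q_U - (1/2)(q_A) = 0.
So q_A = (124 - (1/2)q_U) and q_U = (166 - (1/2)q_A).
Substituting one into the other gives q_A = 164/3 and q_U = 416/3.
Total output Q = 580/3, so price P = 190 - (1/2)·(580/3) = 280/3.

93.33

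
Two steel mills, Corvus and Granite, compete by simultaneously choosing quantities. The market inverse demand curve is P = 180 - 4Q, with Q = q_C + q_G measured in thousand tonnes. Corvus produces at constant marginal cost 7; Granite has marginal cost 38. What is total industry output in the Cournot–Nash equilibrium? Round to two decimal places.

Corvus's profit: π_C = (180 - 4Q)q_C - (7q_C). Setting ∂π_C/∂q_C = 0: 173 - 8q_C - 4(q_G) = 0.
Granite's profit: π_G = (180 - 4Q)q_G - (38q_G). Setting ∂π_G/∂q_G = 0: 142 - 8q_G - 4(q_C) = 0.
Rearranging gives the reaction functions q_C = (173 - 4q_G)/8 and q_G = (142 - 4q_C)/8.
Solving the pair: q_C = 17, q_G = 37/4.
Total output Q = 17 + 37/4 = 105/4.

26.25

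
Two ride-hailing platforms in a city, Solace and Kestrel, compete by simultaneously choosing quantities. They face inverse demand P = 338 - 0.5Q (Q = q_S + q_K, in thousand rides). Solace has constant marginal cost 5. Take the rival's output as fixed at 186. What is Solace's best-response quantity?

With the rival's output fixed at 186, Solace's profit is π_S = (338 - (1/2)·186 - (1/2)q_S)q_S - (5q_S) = (245 - (1/2)q_S)q_S - (5q_S).
∂π_S/∂q_S = 240 - q_S = 0, so q_S = 240.

240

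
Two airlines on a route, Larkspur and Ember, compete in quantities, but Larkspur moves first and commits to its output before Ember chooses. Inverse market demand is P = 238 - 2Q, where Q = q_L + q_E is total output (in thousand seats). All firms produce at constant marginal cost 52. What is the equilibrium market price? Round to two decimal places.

Solve by backward induction. Given q_L, the follower Ember maximises π_E = (238 - 2q_L - 2q_E)q_E - 52q_E.
Follower FOC: 186 - 2q_L - 4q_E = 0, so q_E(q_L) = (186 - 2q_L)/4.
Larkspur substitutes q_E(q_L) into its own profit: π_L = q_L(238 - 2q_L - (186 - 2q_L)/2) - 52q_L = (145 - q_L)q_L - 52q_L.
Maximising: ∂π_L/∂q_L = 93 - 2q_L = 0, giving q_L = 93/2.
Then q_E = (186 - 2·(93/2))/4 = 93/4.
Total output Q = 279/4, so price P = 238 - 2·(279/4) = 197/2.

98.50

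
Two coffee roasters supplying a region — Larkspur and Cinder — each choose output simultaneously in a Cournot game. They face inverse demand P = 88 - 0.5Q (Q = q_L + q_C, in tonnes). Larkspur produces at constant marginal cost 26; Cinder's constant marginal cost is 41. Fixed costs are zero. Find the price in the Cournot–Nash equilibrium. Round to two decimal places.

Larkspur's profit: π_L = (88 - 0.5Q)q_L - (26q_L). Setting ∂π_L/∂q_L = 0: 62 - q_L - (1/2)(q_C) = 0.
Cinder's profit: π_C = (88 - 0.5Q)q_C - (41q_C). Setting ∂π_C/∂q_C = 0: 47 - q_C - (1/2)(q_L) = 0.
Rearranging gives the reaction functions q_L = (62 - (1/2)q_C) and q_C = (47 - (1/2)q_L).
Substituting one into the other gives q_L = 154/3 and q_C = 64/3.
Total output Q = 218/3, so price P = 88 - (1/2)·(218/3) = 155/3.

51.67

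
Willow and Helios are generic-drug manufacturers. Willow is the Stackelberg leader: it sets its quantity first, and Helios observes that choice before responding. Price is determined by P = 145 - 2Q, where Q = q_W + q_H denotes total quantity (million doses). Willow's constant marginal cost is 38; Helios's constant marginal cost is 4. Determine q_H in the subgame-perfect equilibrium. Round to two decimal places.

Solve by backward induction. Given q_W, the follower Helios maximises π_H = (145 - 2q_W - 2q_H)q_H - 4q_H.
Follower FOC: 141 - 2q_W - 4q_H = 0, so q_H(q_W) = (141 - 2q_W)/4.
Willow substitutes q_H(q_W) into its own profit: π_W = q_W(145 - 2q_W - (141 - 2q_W)/2) - 38q_W = (149/2 - q_W)q_W - 38q_W.
Leader FOC: 73/2 - 2q_W = 0, so q_W = 73/4.
Then q_H = (141 - 2·(73/4))/4 = 209/8.

26.13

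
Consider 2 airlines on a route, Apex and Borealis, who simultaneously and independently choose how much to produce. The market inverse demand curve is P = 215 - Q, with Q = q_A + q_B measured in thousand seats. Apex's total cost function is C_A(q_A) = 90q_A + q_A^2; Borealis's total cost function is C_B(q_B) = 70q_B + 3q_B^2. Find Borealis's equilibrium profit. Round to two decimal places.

861.71

Apex's profit: π_A = (215 - Q)q_A - (90q_A + q_A²). Setting ∂π_A/∂q_A = 0: 125 - 4q_A - (q_B) = 0.
Borealis's profit: π_B = (215 - Q)q_B - (70q_B + 3q_B²). Setting ∂π_B/∂q_B = 0: 145 - 8q_B - (q_A) = 0.
So q_A = (125 - q_B)/4 and q_B = (145 - q_A)/8.
Substituting one into the other gives q_A = 855/31 and q_B = 455/31.
Price P = 215 - 1310/31 = 172.7419.
Borealis's profit: 172.7419·(455/31) - 70·(455/31) - 3(455/31)² = 861.7066.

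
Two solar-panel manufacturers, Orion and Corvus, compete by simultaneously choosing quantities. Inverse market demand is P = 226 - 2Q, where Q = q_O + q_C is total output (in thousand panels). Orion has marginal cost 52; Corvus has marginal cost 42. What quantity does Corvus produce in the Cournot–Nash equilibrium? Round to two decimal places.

Orion's profit: π_O = (226 - 2Q)q_O - (52q_O). Setting ∂π_O/∂q_O = 0: 174 - 4q_O - 2(q_C) = 0.
Corvus's first-order condition: 184 - 4q_C - 2(q_O) = 0.
So q_O = (174 - 2q_C)/4 and q_C = (184 - 2q_O)/4.
Solving the pair: q_O = 82/3, q_C = 97/3.

32.33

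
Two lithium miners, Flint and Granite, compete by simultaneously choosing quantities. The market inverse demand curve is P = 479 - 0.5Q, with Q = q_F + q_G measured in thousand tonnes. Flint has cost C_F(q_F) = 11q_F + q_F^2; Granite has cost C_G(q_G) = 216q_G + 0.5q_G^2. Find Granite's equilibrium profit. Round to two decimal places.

9316.45

Flint's profit: π_F = (479 - 0.5Q)q_F - (11q_F + q_F²). Setting ∂π_F/∂q_F = 0: 468 - 3q_F - (1/2)(q_G) = 0.
Granite's profit: π_G = (479 - 0.5Q)q_G - (216q_G + (1/2)q_G²). Setting ∂π_G/∂q_G = 0: 263 - 2q_G - (1/2)(q_F) = 0.
So q_F = (468 - (1/2)q_G)/3 and q_G = (263 - (1/2)q_F)/2.
Substituting one into the other gives q_F = 139.9130 and q_G = 96.5217.
Price P = 479 - (1/2)·236.4348 = 360.7826.
Granite's profit: 360.7826·96.5217 - 216·96.5217 - (1/2)·96.5217² = 9316.4461.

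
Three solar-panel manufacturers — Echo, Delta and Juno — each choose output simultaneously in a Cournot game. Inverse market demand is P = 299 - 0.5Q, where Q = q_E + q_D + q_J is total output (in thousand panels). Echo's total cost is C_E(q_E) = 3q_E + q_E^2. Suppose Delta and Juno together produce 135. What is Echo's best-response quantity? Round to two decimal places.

With rivals' combined output fixed at 135, Echo's profit is π_E = (299 - (1/2)·135 - (1/2)q_E)q_E - (3q_E + q_E²) = (463/2 - (1/2)q_E)q_E - (3q_E + q_E²).
∂π_E/∂q_E = 457/2 - 3q_E = 0, so q_E = 457/6.

76.17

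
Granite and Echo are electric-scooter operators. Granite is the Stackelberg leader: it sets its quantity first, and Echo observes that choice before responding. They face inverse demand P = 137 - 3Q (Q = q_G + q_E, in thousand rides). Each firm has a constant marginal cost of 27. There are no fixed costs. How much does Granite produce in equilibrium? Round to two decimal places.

18.33

Solve by backward induction. Given q_G, the follower Echo maximises π_E = (137 - 3q_G - 3q_E)q_E - 27q_E.
Follower FOC: 110 - 3q_G - 6q_E = 0, so q_E(q_G) = (110 - 3q_G)/6.
Granite substitutes q_E(q_G) into its own profit: π_G = q_G(137 - 3q_G - (110 - 3q_G)/2) - 27q_G = (82 - (3/2)q_G)q_G - 27q_G.
Leader FOC: 55 - 3q_G = 0, so q_G = 55/3.
Then q_E = (110 - 3·(55/3))/6 = 55/6.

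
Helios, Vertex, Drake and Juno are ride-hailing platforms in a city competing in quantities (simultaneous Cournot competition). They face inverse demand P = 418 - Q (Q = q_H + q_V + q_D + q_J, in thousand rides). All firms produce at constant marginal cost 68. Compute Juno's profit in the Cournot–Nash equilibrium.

4900

Each firm earns π_i = (418 - Q)q_i - 68q_i.
Setting ∂π_i/∂q_i = 0 with rivals' quantities fixed: 350 - 2q_i - Σ_{j≠i} q_j = 0.
With identical firms every q_j equals q_i, so Σ_{j≠i} q_j = 3q_i and 350 = 5q_i, giving q_i = 70.
Price P = 418 - 280 = 138.
Juno's profit: (138 - 68)·70 = 4900.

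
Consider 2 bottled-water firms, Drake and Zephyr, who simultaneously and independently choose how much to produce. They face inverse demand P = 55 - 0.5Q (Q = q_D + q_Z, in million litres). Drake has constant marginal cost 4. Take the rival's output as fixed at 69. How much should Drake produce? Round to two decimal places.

16.50

With the rival's output fixed at 69, Drake's profit is π_D = (55 - (1/2)·69 - (1/2)q_D)q_D - (4q_D) = (41/2 - (1/2)q_D)q_D - (4q_D).
∂π_D/∂q_D = 33/2 - q_D = 0, so q_D = 33/2.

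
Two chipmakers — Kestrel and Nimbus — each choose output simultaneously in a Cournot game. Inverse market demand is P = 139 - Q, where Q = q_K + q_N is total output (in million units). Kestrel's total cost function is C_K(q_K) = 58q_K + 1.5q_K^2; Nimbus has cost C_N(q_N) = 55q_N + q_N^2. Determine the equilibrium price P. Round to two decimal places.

108.53

Kestrel's profit: π_K = (139 - Q)q_K - (58q_K + (3/2)q_K²). Setting ∂π_K/∂q_K = 0: 81 - 5q_K - (q_N) = 0.
Nimbus's first-order condition: 84 - 4q_N - (q_K) = 0.
Best responses: q_K = (81 - q_N)/5, q_N = (84 - q_K)/4.
Substituting one into the other gives q_K = 240/19 and q_N = 339/19.
Total output Q = 579/19, so price P = 139 - 579/19 = 108.5263.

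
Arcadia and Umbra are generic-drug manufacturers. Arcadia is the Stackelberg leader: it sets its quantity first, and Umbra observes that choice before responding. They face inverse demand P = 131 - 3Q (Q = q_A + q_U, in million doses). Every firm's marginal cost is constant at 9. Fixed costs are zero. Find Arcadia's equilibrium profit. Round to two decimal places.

620.17

The follower Umbra best-responds to any q_A: π_U = (131 - 3Q)q_U - 9q_U.
∂π_U/∂q_U = 122 - 3q_A - 6q_U = 0 gives the reaction function q_U = (122 - 3q_A)/6.
Arcadia substitutes q_U(q_A) into its own profit: π_A = q_A(131 - 3q_A - (122 - 3q_A)/2) - 9q_A = (70 - (3/2)q_A)q_A - 9q_A.
Maximising: ∂π_A/∂q_A = 61 - 3q_A = 0, giving q_A = 61/3.
Then q_U = (122 - 3·(61/3))/6 = 61/6.
Price P = 131 - 3·(61/2) = 79/2.
Arcadia's profit: (79/2 - 9)·(61/3) = 620.1667.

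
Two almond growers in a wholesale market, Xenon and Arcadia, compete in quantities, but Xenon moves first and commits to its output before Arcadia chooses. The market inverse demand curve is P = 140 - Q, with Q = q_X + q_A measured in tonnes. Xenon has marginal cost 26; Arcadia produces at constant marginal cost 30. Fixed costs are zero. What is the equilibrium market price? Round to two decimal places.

55.50

The follower Arcadia best-responds to any q_X: π_A = (140 - Q)q_A - 30q_A.
Follower FOC: 110 - q_X - 2q_A = 0, so q_A(q_X) = (110 - q_X)/2.
Xenon substitutes q_A(q_X) into its own profit: π_X = q_X(140 - q_X - (110 - q_X)/2) - 26q_X = (85 - (1/2)q_X)q_X - 26q_X.
Maximising: ∂π_X/∂q_X = 59 - q_X = 0, giving q_X = 59.
Then q_A = (110 - 59)/2 = 51/2.
Total output Q = 169/2, so price P = 140 - 169/2 = 111/2.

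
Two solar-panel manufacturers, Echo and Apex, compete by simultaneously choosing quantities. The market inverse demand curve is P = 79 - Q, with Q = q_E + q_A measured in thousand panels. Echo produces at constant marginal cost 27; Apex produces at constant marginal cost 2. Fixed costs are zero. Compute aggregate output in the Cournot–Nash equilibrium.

Echo's profit: π_E = (79 - Q)q_E - (27q_E). Setting ∂π_E/∂q_E = 0: 52 - 2q_E - (q_A) = 0.
Apex's profit: π_A = (79 - Q)q_A - (2q_A). Setting ∂π_A/∂q_A = 0: 77 - 2q_A - (q_E) = 0.
Best responses: q_E = (52 - q_A)/2, q_A = (77 - q_E)/2.
Substituting one into the other gives q_E = 9 and q_A = 34.
Total output Q = 9 + 34 = 43.

43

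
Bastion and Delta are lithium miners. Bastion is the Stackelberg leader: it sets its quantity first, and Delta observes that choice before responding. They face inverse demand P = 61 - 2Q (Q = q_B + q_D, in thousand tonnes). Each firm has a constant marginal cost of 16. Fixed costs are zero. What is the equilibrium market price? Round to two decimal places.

27.25

The follower Delta best-responds to any q_B: π_D = (61 - 2Q)q_D - 16q_D.
Setting the follower's marginal profit to zero, 45 - 2q_B - 4q_D = 0, i.e. q_D = (45 - 2q_B)/4.
The leader anticipates this reaction. Substituting into P = 61 - 2Q gives P = 77/2 - q_B, so π_B = (77/2 - q_B)q_B - 16q_B.
The leader's first-order condition 45/2 - 2q_B = 0 yields q_B = 45/4.
Then q_D = (45 - 2·(45/4))/4 = 45/8.
Total output Q = 135/8, so price P = 61 - 2·(135/8) = 109/4.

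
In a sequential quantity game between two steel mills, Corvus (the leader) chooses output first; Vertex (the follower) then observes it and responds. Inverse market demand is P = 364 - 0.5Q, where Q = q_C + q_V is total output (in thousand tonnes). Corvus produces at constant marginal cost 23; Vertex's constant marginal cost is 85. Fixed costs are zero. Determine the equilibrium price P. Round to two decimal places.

The follower Vertex best-responds to any q_C: π_V = (364 - 0.5Q)q_V - 85q_V.
Setting the follower's marginal profit to zero, 279 - (1/2)q_C - q_V = 0, i.e. q_V = (279 - (1/2)q_C).
The leader anticipates this reaction. Substituting into P = 364 - 0.5Q gives P = 449/2 - (1/4)q_C, so π_C = (449/2 - (1/4)q_C)q_C - 23q_C.
Leader FOC: 403/2 - (1/2)q_C = 0, so q_C = 403.
Then q_V = (279 - (1/2)·403) = 155/2.
Total output Q = 961/2, so price P = 364 - (1/2)·(961/2) = 495/4.

123.75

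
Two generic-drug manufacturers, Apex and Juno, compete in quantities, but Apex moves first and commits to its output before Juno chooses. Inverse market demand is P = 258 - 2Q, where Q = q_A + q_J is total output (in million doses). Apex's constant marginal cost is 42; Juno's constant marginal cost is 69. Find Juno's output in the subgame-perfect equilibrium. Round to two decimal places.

16.88

Solve by backward induction. Given q_A, the follower Juno maximises π_J = (258 - 2q_A - 2q_J)q_J - 69q_J.
Follower FOC: 189 - 2q_A - 4q_J = 0, so q_J(q_A) = (189 - 2q_A)/4.
Apex substitutes q_J(q_A) into its own profit: π_A = q_A(258 - 2q_A - (189 - 2q_A)/2) - 42q_A = (327/2 - q_A)q_A - 42q_A.
The leader's first-order condition 243/2 - 2q_A = 0 yields q_A = 243/4.
Then q_J = (189 - 2·(243/4))/4 = 135/8.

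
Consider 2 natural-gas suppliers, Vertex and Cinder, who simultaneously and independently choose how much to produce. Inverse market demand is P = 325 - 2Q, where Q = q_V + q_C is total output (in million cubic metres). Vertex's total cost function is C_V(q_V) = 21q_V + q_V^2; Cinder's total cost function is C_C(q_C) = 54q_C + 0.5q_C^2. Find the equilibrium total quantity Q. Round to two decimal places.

76.77

Vertex's profit: π_V = (325 - 2Q)q_V - (21q_V + q_V²). Setting ∂π_V/∂q_V = 0: 304 - 6q_V - 2(q_C) = 0.
Cinder's first-order condition: 271 - 5q_C - 2(q_V) = 0.
Rearranging gives the reaction functions q_V = (304 - 2q_C)/6 and q_C = (271 - 2q_V)/5.
Substituting one into the other gives q_V = 489/13 and q_C = 509/13.
Total output Q = 489/13 + 509/13 = 998/13.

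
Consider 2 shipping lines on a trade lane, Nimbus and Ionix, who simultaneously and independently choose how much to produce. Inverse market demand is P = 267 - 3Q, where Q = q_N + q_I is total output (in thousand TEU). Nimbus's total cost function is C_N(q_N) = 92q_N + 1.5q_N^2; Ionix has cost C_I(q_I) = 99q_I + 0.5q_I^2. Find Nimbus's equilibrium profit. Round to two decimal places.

802.22

Nimbus's profit: π_N = (267 - 3Q)q_N - (92q_N + (3/2)q_N²). Setting ∂π_N/∂q_N = 0: 175 - 9q_N - 3(q_I) = 0.
Ionix's first-order condition: 168 - 7q_I - 3(q_N) = 0.
So q_N = (175 - 3q_I)/9 and q_I = (168 - 3q_N)/7.
Solving the pair: q_N = 721/54, q_I = 329/18.
Price P = 267 - 3·(854/27) = 1549/9.
Nimbus's profit: (1549/9)·(721/54) - 92·(721/54) - (3/2)(721/54)² = 802.2238.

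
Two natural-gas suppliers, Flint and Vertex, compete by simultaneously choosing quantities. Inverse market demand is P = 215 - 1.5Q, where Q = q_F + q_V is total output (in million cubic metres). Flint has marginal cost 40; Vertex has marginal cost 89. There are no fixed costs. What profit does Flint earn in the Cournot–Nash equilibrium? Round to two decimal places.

3716.74

Flint's profit: π_F = (215 - 1.5Q)q_F - (40q_F). Setting ∂π_F/∂q_F = 0: 175 - 3q_F - (3/2)(q_V) = 0.
Vertex's profit: π_V = (215 - 1.5Q)q_V - (89q_V). Setting ∂π_V/∂q_V = 0: 126 - 3q_V - (3/2)(q_F) = 0.
So q_F = (175 - (3/2)q_V)/3 and q_V = (126 - (3/2)q_F)/3.
Substituting one into the other gives q_F = 448/9 and q_V = 154/9.
Price P = 215 - (3/2)·(602/9) = 344/3.
Flint's profit: (344/3 - 40)·(448/9) = 3716.7407.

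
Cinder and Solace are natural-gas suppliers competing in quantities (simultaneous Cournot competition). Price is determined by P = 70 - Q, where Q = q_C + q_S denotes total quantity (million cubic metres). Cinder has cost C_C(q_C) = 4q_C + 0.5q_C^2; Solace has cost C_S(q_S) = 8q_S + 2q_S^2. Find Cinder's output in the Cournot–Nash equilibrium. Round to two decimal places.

Cinder's profit: π_C = (70 - Q)q_C - (4q_C + (1/2)q_C²). Setting ∂π_C/∂q_C = 0: 66 - 3q_C - (q_S) = 0.
Solace's first-order condition: 62 - 6q_S - (q_C) = 0.
So q_C = (66 - q_S)/3 and q_S = (62 - q_C)/6.
Solving the pair: q_C = 334/17, q_S = 120/17.

19.65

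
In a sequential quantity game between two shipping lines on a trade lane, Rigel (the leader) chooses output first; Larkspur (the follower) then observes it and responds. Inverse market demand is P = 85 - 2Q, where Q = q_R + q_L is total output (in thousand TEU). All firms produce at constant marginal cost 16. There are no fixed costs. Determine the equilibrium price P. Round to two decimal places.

33.25

Solve by backward induction. Given q_R, the follower Larkspur maximises π_L = (85 - 2q_R - 2q_L)q_L - 16q_L.
Follower FOC: 69 - 2q_R - 4q_L = 0, so q_L(q_R) = (69 - 2q_R)/4.
Rigel substitutes q_L(q_R) into its own profit: π_R = q_R(85 - 2q_R - (69 - 2q_R)/2) - 16q_R = (101/2 - q_R)q_R - 16q_R.
The leader's first-order condition 69/2 - 2q_R = 0 yields q_R = 69/4.
Then q_L = (69 - 2·(69/4))/4 = 69/8.
Total output Q = 207/8, so price P = 85 - 2·(207/8) = 133/4.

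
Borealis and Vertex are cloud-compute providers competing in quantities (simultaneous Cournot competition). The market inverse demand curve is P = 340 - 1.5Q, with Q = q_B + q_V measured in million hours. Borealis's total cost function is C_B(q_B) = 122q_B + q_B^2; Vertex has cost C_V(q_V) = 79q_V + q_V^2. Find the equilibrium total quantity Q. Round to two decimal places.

73.69

Borealis's profit: π_B = (340 - 1.5Q)q_B - (122q_B + q_B²). Setting ∂π_B/∂q_B = 0: 218 - 5q_B - (3/2)(q_V) = 0.
Vertex's profit: π_V = (340 - 1.5Q)q_V - (79q_V + q_V²). Setting ∂π_V/∂q_V = 0: 261 - 5q_V - (3/2)(q_B) = 0.
Best responses: q_B = (218 - (3/2)q_V)/5, q_V = (261 - (3/2)q_B)/5.
Substituting one into the other gives q_B = 30.7033 and q_V = 42.9890.
Total output Q = 30.7033 + 42.9890 = 958/13.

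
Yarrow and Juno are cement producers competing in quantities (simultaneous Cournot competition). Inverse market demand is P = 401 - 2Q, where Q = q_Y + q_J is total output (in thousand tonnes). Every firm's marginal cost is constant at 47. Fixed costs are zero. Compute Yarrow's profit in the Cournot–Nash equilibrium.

Each firm earns π_i = (401 - 2Q)q_i - 47q_i.
First-order condition (treating rivals' output as given): 354 - 4q_i - 2q_j = 0.
With identical firms every q_j equals q_i, so q_j = q_i and 354 = 6q_i, giving q_i = 59.
Price P = 401 - 2·118 = 165.
Yarrow's profit: (165 - 47)·59 = 6962.

6962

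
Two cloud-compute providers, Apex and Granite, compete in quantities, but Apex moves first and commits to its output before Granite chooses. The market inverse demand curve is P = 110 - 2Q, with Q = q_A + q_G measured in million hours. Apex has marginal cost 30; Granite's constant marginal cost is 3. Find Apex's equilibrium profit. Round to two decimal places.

Solve by backward induction. Given q_A, the follower Granite maximises π_G = (110 - 2q_A - 2q_G)q_G - 3q_G.
Setting the follower's marginal profit to zero, 107 - 2q_A - 4q_G = 0, i.e. q_G = (107 - 2q_A)/4.
Apex substitutes q_G(q_A) into its own profit: π_A = q_A(110 - 2q_A - (107 - 2q_A)/2) - 30q_A = (113/2 - q_A)q_A - 30q_A.
Leader FOC: 53/2 - 2q_A = 0, so q_A = 53/4.
Then q_G = (107 - 2·(53/4))/4 = 161/8.
Price P = 110 - 2·(267/8) = 173/4.
Apex's profit: (173/4 - 30)·(53/4) = 175.5625.

175.56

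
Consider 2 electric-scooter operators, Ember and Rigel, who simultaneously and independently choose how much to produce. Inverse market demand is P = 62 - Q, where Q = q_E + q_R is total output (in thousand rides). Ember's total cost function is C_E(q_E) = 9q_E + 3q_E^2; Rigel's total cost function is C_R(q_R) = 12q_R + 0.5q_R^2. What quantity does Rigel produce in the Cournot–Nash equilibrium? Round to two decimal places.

15.09

Ember's profit: π_E = (62 - Q)q_E - (9q_E + 3q_E²). Setting ∂π_E/∂q_E = 0: 53 - 8q_E - (q_R) = 0.
Rigel's first-order condition: 50 - 3q_R - (q_E) = 0.
So q_E = (53 - q_R)/8 and q_R = (50 - q_E)/3.
Substituting one into the other gives q_E = 109/23 and q_R = 347/23.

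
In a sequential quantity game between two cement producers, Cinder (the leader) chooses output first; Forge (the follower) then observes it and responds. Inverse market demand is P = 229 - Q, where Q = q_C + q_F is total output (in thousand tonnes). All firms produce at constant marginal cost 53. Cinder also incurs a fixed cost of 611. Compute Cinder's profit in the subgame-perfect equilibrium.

Solve by backward induction. Given q_C, the follower Forge maximises π_F = (229 - q_C - q_F)q_F - 53q_F.
Follower FOC: 176 - q_C - 2q_F = 0, so q_F(q_C) = (176 - q_C)/2.
Cinder substitutes q_F(q_C) into its own profit: π_C = q_C(229 - q_C - (176 - q_C)/2) - 53q_C = (141 - (1/2)q_C)q_C - 53q_C.
Maximising: ∂π_C/∂q_C = 88 - q_C = 0, giving q_C = 88.
Then q_F = (176 - 88)/2 = 44.
Price P = 229 - 132 = 97.
Cinder's profit: (97 - 53)·88 - 611 = 3261.

3261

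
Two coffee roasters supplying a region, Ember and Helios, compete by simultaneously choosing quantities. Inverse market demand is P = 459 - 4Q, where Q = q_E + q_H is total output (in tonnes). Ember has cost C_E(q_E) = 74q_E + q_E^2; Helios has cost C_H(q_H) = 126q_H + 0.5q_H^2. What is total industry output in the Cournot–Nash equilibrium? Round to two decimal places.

Ember's profit: π_E = (459 - 4Q)q_E - (74q_E + q_E²). Setting ∂π_E/∂q_E = 0: 385 - 10q_E - 4(q_H) = 0.
Helios's profit: π_H = (459 - 4Q)q_H - (126q_H + (1/2)q_H²). Setting ∂π_H/∂q_H = 0: 333 - 9q_H - 4(q_E) = 0.
Best responses: q_E = (385 - 4q_H)/10, q_H = (333 - 4q_E)/9.
Substituting one into the other gives q_E = 28.8243 and q_H = 895/37.
Total output Q = 28.8243 + 895/37 = 53.0135.

53.01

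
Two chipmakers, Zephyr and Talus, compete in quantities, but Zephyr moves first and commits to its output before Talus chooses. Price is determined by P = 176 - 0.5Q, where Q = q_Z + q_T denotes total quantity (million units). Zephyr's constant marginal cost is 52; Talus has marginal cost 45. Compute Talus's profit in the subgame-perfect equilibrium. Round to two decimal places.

2628.13

The follower Talus best-responds to any q_Z: π_T = (176 - 0.5Q)q_T - 45q_T.
Setting the follower's marginal profit to zero, 131 - (1/2)q_Z - q_T = 0, i.e. q_T = (131 - (1/2)q_Z).
Zephyr substitutes q_T(q_Z) into its own profit: π_Z = q_Z(176 - (1/2)q_Z - (131 - (1/2)q_Z)/2) - 52q_Z = (221/2 - (1/4)q_Z)q_Z - 52q_Z.
The leader's first-order condition 117/2 - (1/2)q_Z = 0 yields q_Z = 117.
Then q_T = (131 - (1/2)·117) = 145/2.
Price P = 176 - (1/2)·(379/2) = 325/4.
Talus's profit: (325/4 - 45)·(145/2) = 2628.1250.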